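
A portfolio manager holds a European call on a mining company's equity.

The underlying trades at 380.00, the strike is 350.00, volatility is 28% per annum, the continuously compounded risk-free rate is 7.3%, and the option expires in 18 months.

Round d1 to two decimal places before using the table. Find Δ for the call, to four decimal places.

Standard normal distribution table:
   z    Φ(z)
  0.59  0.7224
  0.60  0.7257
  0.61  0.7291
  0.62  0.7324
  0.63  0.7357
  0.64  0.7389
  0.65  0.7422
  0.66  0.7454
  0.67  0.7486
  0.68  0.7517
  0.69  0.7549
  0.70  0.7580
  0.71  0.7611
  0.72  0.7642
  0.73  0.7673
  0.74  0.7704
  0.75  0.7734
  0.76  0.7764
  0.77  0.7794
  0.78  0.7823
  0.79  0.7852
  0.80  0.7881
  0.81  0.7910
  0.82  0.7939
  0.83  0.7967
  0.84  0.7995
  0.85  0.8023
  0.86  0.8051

T = 1.5;  σ√T = 0.3429
ln(S/K) + (r + σ²/2)T = ln(380/350) + (0.073 + 0.28²/2)·1.5 = 0.0822 + 0.1683 = 0.2505
d₁ = 0.2505 / 0.3429 = 0.7306 ⇒ 0.73
N(d₁) = N(0.73) = 0.7673
Δ_call = N(d₁) = 0.7673

0.7673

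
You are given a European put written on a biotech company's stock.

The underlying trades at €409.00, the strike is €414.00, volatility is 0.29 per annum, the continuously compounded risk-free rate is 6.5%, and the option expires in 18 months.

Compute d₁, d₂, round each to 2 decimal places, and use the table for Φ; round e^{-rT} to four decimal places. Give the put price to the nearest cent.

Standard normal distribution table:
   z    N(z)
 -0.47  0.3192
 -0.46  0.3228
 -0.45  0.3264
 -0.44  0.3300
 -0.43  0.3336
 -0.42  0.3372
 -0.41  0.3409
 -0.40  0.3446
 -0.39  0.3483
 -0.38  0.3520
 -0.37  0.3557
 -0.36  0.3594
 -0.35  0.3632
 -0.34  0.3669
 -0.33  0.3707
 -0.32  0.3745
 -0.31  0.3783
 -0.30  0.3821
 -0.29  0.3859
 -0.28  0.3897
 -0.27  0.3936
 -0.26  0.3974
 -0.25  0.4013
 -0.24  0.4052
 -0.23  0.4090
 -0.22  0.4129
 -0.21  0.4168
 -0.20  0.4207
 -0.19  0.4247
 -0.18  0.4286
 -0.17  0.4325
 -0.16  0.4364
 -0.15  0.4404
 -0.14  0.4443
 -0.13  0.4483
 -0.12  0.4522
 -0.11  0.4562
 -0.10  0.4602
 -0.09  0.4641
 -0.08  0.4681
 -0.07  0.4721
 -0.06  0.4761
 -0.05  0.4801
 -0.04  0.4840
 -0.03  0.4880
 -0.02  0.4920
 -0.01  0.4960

σ√T = 0.29·√1.5 = 0.3552
d₁ = [ln(409/414) + (0.065 + 0.29²/2)·1.5] / 0.3552 = [-0.0122 + 0.1606] / 0.3552 = 0.4179 ≈ 0.42
d₂ = d₁ − σ√T = 0.4179 − 0.3552 = 0.0627 ≈ 0.06
e^(−rT) = e^(−0.065·1.5) = 0.9071
N(−d₂) = N(-0.06) = 0.4761;  N(−d₁) = N(-0.42) = 0.3372
P = 414·0.9071·0.4761 − 409·0.3372 = 178.7943 − 137.9148 = 40.8795

€40.88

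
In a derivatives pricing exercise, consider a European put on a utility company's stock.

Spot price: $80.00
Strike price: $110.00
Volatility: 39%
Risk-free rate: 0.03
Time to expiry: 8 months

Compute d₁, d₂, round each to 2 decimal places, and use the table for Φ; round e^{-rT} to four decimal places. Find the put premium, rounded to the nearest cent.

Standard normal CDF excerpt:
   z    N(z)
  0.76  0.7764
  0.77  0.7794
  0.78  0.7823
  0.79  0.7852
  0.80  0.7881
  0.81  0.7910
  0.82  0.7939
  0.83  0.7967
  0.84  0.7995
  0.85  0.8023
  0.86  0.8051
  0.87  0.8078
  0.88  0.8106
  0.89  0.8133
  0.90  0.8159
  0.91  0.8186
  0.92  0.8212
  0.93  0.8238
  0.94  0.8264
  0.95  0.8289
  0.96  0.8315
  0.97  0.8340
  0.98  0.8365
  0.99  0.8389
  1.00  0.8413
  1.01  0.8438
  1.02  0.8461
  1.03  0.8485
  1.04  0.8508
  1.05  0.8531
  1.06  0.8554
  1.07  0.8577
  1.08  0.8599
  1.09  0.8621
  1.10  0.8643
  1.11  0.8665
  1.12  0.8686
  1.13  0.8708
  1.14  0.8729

$30.61

σ√T = 0.39 × 0.8165 = 0.3184
ln(S/K) + (r + σ²/2)T = ln(80/110) + (0.03 + 0.39²/2)·0.6667 = -0.3185 + 0.0707 = -0.2478
d₁ = -0.2478 / 0.3184 = -0.7780 ≈ -0.78
d₂ = d₁ − σ√T = -0.7780 − 0.3184 = -1.0965 ≈ -1.10
exp(−rT) = exp(−0.03·0.6667) = 0.9802
N(−d₂) = N(1.10) = 0.8643;  N(−d₁) = N(0.78) = 0.7823
P = 110·0.9802·0.8643 − 80·0.7823 = 93.1906 − 62.5840 = 30.6066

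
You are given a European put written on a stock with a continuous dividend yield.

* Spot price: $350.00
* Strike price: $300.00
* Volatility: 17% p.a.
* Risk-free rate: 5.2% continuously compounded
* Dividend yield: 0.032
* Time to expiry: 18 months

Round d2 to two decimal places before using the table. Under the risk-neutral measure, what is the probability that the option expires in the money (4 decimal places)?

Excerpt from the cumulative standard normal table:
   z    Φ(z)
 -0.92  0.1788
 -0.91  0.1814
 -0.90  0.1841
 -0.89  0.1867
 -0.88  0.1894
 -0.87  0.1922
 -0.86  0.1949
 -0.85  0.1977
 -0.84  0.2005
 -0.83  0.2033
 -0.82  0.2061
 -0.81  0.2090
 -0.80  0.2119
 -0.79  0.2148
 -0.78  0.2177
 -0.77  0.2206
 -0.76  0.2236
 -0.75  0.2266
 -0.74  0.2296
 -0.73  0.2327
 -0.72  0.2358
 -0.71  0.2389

σ√T = 0.17 × 1.2247 = 0.2082
d₁ = [ln(350/300) + (0.052 − 0.032 + ½·0.17²)·1.5] / (σ√T) = (0.1542 + 0.0517) / 0.2082 = 0.9886 which rounds to 0.99
d₂ = 0.9886 − 0.2082 = 0.7804 which rounds to 0.78
Risk-neutral Pr[S_T < K] = N(−d₂) = N(-0.78) = 0.2177

0.2177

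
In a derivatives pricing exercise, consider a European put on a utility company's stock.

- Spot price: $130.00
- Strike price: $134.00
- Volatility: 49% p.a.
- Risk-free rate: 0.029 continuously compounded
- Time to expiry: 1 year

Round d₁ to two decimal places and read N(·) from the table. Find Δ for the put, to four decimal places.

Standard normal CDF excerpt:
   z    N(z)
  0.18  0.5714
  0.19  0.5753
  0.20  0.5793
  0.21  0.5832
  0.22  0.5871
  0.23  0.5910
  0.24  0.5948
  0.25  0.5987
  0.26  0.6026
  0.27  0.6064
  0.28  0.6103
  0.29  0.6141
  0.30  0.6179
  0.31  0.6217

-0.4052

T = 1;  σ√T = 0.4900
d₁ = [ln(130/134) + (0.029 + ½·0.49²)·1] / (σ√T) = (-0.0303 + 0.1490) / 0.4900 = 0.2423 which rounds to 0.24
N(d₁) = N(0.24) = 0.5948
Δ_put = N(d₁) − 1 = 0.5948 − 1 = -0.4052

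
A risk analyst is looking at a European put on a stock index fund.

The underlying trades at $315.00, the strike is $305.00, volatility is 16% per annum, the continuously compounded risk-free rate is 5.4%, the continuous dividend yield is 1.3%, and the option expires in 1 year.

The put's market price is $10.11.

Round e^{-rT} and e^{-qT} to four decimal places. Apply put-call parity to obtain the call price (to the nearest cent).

$32.09

exp(−qT) = exp(−0.013·1) = 0.9871;  exp(−rT) = exp(−0.054·1) = 0.9474
Put-call parity: C − P = S·e^(−qT) − K·e^(−rT) = 315·0.9871 − 305·0.9474 = 310.9365 − 288.9570 = 21.9795
C = P + (C − P) = 10.11 + (21.9795) = 32.0895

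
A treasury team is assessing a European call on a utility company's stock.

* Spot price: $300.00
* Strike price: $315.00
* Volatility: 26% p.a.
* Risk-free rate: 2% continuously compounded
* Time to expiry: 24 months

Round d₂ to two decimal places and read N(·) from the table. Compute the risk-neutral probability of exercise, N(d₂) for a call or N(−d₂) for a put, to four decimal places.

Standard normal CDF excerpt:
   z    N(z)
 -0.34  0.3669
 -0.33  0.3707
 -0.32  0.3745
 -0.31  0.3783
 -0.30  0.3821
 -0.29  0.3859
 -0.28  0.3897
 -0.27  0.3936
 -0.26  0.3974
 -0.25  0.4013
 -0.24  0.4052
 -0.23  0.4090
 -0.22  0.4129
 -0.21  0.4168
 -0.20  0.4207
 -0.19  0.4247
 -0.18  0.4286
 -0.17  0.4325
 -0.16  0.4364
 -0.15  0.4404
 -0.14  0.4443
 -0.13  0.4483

σ√T = 0.26 × 1.4142 = 0.3677
d₁ = [ln(300/315) + (0.02 + 0.26²/2)·2] / 0.3677 = [-0.0488 + 0.1076] / 0.3677 = 0.1599 ⇒ 0.16
d₂ = d₁ − σ√T = 0.1599 − 0.3677 = -0.2078 ⇒ -0.21
Pr(exercise) under Q = N(d₂) = 0.4168

0.4168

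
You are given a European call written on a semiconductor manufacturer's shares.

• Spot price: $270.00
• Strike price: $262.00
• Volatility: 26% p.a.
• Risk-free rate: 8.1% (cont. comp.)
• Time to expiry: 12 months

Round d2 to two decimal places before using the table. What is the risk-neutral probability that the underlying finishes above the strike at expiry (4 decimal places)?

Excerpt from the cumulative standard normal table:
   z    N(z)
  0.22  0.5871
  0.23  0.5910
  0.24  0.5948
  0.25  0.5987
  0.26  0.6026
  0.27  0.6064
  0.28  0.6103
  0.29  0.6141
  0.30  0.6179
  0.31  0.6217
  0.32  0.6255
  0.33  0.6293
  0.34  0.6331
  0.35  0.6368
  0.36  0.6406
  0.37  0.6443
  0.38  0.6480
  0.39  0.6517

σ√T = 0.26·√1 = 0.2600
d₁ = [ln(270/262) + (0.081 + ½·0.26²)·1] / (σ√T) = (0.0301 + 0.1148) / 0.2600 = 0.5572 ⇒ 0.56
d₂ = 0.5572 − 0.2600 = 0.2972 ⇒ 0.30
Risk-neutral Pr[S_T > K] = N(d₂) = N(0.30) = 0.6179

0.6179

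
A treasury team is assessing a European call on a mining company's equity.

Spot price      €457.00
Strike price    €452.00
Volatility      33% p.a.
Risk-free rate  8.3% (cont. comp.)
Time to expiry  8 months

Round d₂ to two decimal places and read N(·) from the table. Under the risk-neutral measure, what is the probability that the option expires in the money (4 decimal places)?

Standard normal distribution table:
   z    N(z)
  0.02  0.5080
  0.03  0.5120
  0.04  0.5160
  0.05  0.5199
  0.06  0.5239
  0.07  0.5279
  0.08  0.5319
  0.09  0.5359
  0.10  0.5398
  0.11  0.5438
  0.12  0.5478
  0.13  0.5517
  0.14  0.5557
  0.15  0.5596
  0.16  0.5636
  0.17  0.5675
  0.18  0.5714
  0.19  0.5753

0.5438

σ√T = 0.33 × 0.8165 = 0.2694
d₁ = [ln(457/452) + (0.083 + 0.33²/2)·0.6667] / 0.2694 = [0.0110 + 0.0916] / 0.2694 = 0.3809 which rounds to 0.38
d₂ = d₁ − σ√T = 0.3809 − 0.2694 = 0.1115 which rounds to 0.11
Risk-neutral Pr[S_T > K] = N(d₂) = N(0.11) = 0.5438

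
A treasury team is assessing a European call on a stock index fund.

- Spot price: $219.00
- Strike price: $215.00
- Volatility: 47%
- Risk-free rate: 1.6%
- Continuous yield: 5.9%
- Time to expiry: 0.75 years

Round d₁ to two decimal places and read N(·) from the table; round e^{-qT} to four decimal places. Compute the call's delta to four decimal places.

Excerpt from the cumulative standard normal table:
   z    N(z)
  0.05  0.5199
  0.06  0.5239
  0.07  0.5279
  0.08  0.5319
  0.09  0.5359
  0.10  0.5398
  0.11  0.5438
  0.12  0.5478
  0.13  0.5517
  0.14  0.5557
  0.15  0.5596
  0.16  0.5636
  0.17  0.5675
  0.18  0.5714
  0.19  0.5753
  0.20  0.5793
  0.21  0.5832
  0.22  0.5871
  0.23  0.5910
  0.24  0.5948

T = 0.75;  σ√T = 0.4070
ln(S/K) + (r − q + σ²/2)T = ln(219/215) + (0.016 − 0.059 + 0.47²/2)·0.75 = 0.0184 + 0.0506 = 0.0690
d₁ = 0.0690 / 0.4070 = 0.1696 → 0.17
N(d₁) = N(0.17) = 0.5675
Δ_call = exp(−qT)·N(d₁) = 0.9567·0.5675 = 0.5429

0.5429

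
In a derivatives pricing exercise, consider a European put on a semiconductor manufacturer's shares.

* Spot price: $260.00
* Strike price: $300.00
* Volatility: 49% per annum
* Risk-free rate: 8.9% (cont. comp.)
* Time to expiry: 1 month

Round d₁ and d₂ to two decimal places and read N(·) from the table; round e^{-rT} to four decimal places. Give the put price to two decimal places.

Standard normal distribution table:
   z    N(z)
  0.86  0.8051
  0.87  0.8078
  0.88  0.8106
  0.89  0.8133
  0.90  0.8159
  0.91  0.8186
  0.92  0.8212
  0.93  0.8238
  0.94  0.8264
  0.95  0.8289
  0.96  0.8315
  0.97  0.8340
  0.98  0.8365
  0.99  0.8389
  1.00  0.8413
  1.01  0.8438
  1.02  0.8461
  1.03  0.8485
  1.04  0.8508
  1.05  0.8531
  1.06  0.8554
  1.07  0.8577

$41.21

T = 0.08333;  σ√T = 0.1415
d₁ = [ln(260/300) + (0.089 + 0.49²/2)·0.08333] / 0.1415 = [-0.1431 + 0.0174] / 0.1415 = -0.8885 which rounds to -0.89
d₂ = d₁ − σ√T = -0.8885 − 0.1415 = -1.0300 which rounds to -1.03
exp(−rT) = exp(−0.089·0.08333) = 0.9926
P = 300·0.9926·N(1.03) − 260·N(0.89) = 300·0.9926·0.8485 − 260·0.8133 = 252.6663 − 211.4580 = 41.2083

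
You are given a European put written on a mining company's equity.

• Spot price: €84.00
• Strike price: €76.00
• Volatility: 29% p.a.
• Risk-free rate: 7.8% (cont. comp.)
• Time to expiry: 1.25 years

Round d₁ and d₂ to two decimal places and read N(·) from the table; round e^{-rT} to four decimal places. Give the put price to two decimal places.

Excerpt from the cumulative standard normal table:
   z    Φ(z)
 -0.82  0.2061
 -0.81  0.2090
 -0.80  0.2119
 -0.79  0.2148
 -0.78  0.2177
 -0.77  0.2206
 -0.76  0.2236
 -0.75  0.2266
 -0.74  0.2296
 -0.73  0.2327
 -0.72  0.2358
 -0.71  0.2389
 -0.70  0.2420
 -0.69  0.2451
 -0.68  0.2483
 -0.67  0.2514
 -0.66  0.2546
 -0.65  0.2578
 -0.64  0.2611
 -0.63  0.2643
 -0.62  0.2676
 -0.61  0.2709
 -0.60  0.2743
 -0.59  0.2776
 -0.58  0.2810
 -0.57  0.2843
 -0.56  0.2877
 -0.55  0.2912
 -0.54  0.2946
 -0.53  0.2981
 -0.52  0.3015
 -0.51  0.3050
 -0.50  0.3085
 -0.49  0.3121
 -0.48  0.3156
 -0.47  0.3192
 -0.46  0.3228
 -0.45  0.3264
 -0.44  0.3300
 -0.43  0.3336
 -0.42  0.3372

€3.97

σ√T = 0.29·√1.25 = 0.3242
d₁ = [ln(84/76) + (0.078 + 0.29²/2)·1.25] / 0.3242 = [0.1001 + 0.1501] / 0.3242 = 0.7715 ≈ 0.77
d₂ = d₁ − σ√T = 0.7715 − 0.3242 = 0.4473 ≈ 0.45
exp(−rT) = exp(−0.078·1.25) = 0.9071
N(−d₂) = N(-0.45) = 0.3264;  N(−d₁) = N(-0.77) = 0.2206
P = 76·0.9071·0.3264 − 84·0.2206 = 22.5019 − 18.5304 = 3.9715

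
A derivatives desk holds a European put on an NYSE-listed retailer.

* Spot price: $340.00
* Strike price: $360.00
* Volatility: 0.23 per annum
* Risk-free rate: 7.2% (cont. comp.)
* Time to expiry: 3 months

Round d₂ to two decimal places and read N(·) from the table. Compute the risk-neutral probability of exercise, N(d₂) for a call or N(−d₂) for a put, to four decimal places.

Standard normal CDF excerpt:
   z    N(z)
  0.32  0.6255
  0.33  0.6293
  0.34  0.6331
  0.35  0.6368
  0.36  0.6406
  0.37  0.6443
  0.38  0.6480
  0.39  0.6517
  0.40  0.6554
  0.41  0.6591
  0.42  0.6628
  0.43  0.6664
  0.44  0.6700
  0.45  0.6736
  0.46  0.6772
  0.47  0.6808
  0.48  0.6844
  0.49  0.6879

0.6554

σ√T = 0.23 × 0.5000 = 0.1150
d₁ = [ln(340/360) + (0.072 + 0.23²/2)·0.25] / 0.1150 = [-0.0572 + 0.0246] / 0.1150 = -0.2830 ⇒ -0.28
d₂ = d₁ − σ√T = -0.2830 − 0.1150 = -0.3980 ⇒ -0.40
Risk-neutral Pr[S_T < K] = N(−d₂) = N(0.40) = 0.6554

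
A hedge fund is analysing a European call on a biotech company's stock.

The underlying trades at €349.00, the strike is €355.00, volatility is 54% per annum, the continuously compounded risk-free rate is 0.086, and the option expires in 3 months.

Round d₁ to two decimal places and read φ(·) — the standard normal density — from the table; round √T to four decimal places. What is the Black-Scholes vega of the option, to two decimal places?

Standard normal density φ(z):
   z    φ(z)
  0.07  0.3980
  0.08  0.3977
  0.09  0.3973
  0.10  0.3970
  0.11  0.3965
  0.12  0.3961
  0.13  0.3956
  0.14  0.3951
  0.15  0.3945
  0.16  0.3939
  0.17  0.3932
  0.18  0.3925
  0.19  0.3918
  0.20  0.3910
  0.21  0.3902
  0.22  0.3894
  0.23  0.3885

σ√T = 0.54 × 0.5000 = 0.2700
d₁ = [ln(349/355) + (0.086 + ½·0.54²)·0.25] / (σ√T) = (-0.0170 + 0.0580) / 0.2700 = 0.1515 ≈ 0.15
√T = √0.25 = 0.5000
φ(d₁) = φ(0.15) = 0.3945
vega = S·φ(d₁)·√T = 349·0.3945·0.5000 = 68.8402

68.84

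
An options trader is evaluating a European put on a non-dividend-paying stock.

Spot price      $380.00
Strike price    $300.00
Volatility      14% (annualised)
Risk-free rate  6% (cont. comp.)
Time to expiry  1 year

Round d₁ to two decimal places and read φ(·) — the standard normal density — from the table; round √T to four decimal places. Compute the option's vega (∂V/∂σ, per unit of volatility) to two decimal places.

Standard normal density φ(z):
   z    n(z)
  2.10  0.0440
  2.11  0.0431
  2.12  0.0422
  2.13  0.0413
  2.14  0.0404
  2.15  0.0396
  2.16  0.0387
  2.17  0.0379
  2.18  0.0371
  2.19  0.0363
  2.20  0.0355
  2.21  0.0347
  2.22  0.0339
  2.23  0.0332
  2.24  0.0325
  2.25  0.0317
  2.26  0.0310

T = 1;  σ√T = 0.1400
d₁ = [ln(380/300) + (0.06 + ½·0.14²)·1] / (σ√T) = (0.2364 + 0.0698) / 0.1400 = 2.1871 ≈ 2.19
√T = √1 = 1.0000
φ(d₁) = φ(2.19) = 0.0363
vega = S·φ(d₁)·√T = 380·0.0363·1.0000 = 13.7940

13.79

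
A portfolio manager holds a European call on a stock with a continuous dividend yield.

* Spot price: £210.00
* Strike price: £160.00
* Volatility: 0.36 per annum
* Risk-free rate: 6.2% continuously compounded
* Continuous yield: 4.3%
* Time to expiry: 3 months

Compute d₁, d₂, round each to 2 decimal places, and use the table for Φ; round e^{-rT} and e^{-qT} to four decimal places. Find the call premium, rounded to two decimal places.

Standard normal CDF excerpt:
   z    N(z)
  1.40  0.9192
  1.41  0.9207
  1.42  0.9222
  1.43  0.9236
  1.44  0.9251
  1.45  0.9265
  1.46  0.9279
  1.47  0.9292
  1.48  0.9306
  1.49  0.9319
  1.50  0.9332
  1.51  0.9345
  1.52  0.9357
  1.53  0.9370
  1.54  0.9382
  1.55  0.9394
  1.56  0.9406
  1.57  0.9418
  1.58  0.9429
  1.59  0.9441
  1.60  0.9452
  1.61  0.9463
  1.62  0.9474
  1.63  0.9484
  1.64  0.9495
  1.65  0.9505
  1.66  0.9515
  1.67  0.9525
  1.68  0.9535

£51.08

σ√T = 0.36 × 0.5000 = 0.1800
d₁ = [ln(210/160) + (0.062 − 0.043 + ½·0.36²)·0.25] / (σ√T) = (0.2719 + 0.0209) / 0.1800 = 1.6271 ≈ 1.63
d₂ = 1.6271 − 0.1800 = 1.4471 ≈ 1.45
exp(−qT) = exp(−0.043·0.25) = 0.9893;  exp(−rT) = exp(−0.062·0.25) = 0.9846
N(d₁) = N(1.63) = 0.9484;  N(d₂) = N(1.45) = 0.9265
C = 210·0.9893·0.9484 − 160·0.9846·0.9265 = 197.0329 − 145.9571 = 51.0758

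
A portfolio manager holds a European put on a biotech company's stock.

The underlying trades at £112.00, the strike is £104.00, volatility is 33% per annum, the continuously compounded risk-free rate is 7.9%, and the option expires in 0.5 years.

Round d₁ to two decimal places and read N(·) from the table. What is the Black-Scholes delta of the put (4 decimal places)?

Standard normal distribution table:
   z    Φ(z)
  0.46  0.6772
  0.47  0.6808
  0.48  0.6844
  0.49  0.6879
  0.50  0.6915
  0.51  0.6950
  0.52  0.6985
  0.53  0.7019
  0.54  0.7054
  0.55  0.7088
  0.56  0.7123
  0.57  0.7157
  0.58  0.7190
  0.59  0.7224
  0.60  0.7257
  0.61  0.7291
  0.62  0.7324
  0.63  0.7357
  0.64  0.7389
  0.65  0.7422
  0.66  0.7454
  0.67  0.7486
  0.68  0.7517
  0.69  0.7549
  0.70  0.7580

T = 0.5;  σ√T = 0.2333
ln(S/K) + (r + σ²/2)T = ln(112/104) + (0.079 + 0.33²/2)·0.5 = 0.0741 + 0.0667 = 0.1408
d₁ = 0.1408 / 0.2333 = 0.6035 ≈ 0.60
N(d₁) = N(0.60) = 0.7257
Δ_put = N(d₁) − 1 = 0.7257 − 1 = -0.2743

-0.2743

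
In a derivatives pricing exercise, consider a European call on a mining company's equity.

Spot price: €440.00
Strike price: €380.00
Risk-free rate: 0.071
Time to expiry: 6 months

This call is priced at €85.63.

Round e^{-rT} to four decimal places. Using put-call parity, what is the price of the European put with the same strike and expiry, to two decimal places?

exp(−rT) = exp(−0.071·0.5) = 0.9651
Put-call parity: C − P = S − K·e^(−rT) = 440 − 380·0.9651 = 440 − 366.7380 = 73.2620
P = C − (C − P) = 85.63 − (73.2620) = 12.3680

€12.37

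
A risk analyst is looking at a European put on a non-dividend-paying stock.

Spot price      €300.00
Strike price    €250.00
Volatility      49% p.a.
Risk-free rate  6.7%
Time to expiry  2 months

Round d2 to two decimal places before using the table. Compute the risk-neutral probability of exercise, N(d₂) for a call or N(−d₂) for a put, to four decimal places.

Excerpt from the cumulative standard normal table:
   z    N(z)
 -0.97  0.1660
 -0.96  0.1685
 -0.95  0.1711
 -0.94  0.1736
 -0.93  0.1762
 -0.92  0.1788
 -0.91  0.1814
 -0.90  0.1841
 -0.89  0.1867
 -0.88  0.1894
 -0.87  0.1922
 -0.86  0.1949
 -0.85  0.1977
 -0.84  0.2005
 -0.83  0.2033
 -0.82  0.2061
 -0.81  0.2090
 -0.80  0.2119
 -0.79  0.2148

σ√T = 0.49·√0.1667 = 0.2000
d₁ = [ln(300/250) + (0.067 + ½·0.49²)·0.1667] / (σ√T) = (0.1823 + 0.0312) / 0.2000 = 1.0673 ⇒ 1.07
d₂ = 1.0673 − 0.2000 = 0.8672 ⇒ 0.87
Pr(exercise) under Q = N(−d₂) = N(-0.87) = 0.1922

0.1922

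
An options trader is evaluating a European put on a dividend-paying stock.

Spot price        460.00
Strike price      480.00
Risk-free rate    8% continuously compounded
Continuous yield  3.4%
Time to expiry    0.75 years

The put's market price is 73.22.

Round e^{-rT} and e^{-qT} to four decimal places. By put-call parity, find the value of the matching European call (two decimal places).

69.56

exp(−qT) = exp(−0.034·0.75) = 0.9748;  exp(−rT) = exp(−0.08·0.75) = 0.9418
Put-call parity: C − P = S·e^(−qT) − K·e^(−rT) = 460·0.9748 − 480·0.9418 = 448.4080 − 452.0640 = -3.6560
C = P + (C − P) = 73.22 + (-3.6560) = 69.5640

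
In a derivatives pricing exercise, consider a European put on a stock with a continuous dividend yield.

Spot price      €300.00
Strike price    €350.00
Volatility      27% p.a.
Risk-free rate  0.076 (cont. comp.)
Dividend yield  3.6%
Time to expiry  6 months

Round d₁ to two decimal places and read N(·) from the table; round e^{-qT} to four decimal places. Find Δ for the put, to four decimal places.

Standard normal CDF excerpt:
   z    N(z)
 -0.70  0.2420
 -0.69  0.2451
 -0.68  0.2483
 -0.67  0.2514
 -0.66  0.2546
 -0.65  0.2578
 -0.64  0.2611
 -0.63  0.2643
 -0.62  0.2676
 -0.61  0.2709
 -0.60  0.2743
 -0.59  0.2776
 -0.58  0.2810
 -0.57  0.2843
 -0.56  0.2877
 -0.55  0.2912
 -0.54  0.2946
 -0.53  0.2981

σ√T = 0.27 × 0.7071 = 0.1909
d₁ = [ln(300/350) + (0.076 − 0.036 + 0.27²/2)·0.5] / 0.1909 = [-0.1542 + 0.0382] / 0.1909 = -0.6072 → -0.61
N(d₁) = N(-0.61) = 0.2709
Δ_put = e^(−qT)·(N(d₁) − 1) = 0.9822·(0.2709 − 1) = -0.7161

-0.7161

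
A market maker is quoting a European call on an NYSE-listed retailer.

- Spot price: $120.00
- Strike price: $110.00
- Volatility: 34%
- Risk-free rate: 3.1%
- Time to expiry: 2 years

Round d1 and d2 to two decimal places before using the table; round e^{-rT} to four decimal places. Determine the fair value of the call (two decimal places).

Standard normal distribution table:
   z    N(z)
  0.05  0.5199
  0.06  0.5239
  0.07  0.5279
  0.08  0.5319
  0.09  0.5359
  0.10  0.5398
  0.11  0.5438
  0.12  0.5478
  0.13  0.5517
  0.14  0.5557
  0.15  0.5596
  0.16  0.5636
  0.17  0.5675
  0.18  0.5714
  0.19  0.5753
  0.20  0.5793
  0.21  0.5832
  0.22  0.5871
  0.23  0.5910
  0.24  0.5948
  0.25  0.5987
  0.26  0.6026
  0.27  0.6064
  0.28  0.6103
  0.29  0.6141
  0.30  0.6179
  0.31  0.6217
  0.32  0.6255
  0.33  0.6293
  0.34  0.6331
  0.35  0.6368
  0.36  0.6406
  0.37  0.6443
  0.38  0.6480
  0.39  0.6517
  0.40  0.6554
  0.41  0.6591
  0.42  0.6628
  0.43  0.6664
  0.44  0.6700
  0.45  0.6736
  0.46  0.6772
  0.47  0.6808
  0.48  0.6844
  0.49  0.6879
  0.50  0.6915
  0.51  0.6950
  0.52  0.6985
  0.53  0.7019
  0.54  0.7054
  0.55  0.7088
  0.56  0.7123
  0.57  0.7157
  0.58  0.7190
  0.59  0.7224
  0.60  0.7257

σ√T = 0.34 × 1.4142 = 0.4808
d₁ = [ln(120/110) + (0.031 + 0.34²/2)·2] / 0.4808 = [0.0870 + 0.1776] / 0.4808 = 0.5503 ⇒ 0.55
d₂ = d₁ − σ√T = 0.5503 − 0.4808 = 0.0695 ⇒ 0.07
e^(−rT) = e^(−0.031·2) = 0.9399
N(d₁) = N(0.55) = 0.7088;  N(d₂) = N(0.07) = 0.5279
C = 120·0.7088 − 110·0.9399·0.5279 = 85.0560 − 54.5791 = 30.4769

$30.48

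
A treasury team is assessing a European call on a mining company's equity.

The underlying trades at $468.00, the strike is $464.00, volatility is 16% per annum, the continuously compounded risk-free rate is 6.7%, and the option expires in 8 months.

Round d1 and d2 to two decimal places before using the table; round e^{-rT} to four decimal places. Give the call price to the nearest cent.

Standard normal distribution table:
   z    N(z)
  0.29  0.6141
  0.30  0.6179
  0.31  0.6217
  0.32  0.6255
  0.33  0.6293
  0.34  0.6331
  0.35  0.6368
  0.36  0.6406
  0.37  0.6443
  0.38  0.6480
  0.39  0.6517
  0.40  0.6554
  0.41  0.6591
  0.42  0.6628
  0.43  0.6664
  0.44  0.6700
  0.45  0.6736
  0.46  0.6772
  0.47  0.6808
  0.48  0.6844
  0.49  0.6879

$37.69

σ√T = 0.16·√0.6667 = 0.1306
ln(S/K) + (r + σ²/2)T = ln(468/464) + (0.067 + 0.16²/2)·0.6667 = 0.0086 + 0.0532 = 0.0618
d₁ = 0.0618 / 0.1306 = 0.4729 which rounds to 0.47
d₂ = d₁ − σ√T = 0.4729 − 0.1306 = 0.3423 which rounds to 0.34
exp(−rT) = exp(−0.067·0.6667) = 0.9563
C = 468·N(0.47) − 464·0.9563·N(0.34) = 468·0.6808 − 464·0.9563·0.6331 = 318.6144 − 280.9212 = 37.6932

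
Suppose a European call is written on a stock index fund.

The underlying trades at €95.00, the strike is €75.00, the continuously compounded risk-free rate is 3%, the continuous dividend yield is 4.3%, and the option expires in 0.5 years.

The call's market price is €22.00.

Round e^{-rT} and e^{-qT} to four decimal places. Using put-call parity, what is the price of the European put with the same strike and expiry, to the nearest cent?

e^(−qT) = e^(−0.043·0.5) = 0.9787;  e^(−rT) = e^(−0.03·0.5) = 0.9851
Put-call parity: C − P = S·e^(−qT) − K·e^(−rT) = 95·0.9787 − 75·0.9851 = 92.9765 − 73.8825 = 19.0940
P = C − (C − P) = 22.00 − (19.0940) = 2.9060

€2.91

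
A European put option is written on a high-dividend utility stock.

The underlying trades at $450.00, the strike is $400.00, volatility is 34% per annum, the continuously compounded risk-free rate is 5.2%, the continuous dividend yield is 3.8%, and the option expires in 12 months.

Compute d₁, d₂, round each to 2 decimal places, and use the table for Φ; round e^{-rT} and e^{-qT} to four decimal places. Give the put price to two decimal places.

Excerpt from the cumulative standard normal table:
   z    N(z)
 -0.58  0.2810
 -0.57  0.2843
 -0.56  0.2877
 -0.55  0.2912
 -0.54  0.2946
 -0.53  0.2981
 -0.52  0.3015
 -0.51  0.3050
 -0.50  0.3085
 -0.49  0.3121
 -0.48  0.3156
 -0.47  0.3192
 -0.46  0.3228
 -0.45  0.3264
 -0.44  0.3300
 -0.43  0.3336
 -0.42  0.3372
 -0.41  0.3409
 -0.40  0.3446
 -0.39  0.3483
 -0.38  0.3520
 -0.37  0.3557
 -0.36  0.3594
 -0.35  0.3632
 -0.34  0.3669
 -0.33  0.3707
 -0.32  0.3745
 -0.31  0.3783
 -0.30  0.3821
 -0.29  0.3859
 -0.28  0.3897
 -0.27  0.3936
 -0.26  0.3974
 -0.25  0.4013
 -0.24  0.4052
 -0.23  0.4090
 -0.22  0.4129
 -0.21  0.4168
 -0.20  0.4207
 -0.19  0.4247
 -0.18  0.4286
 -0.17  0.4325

σ√T = 0.34·√1 = 0.3400
ln(S/K) + (r − q + σ²/2)T = ln(450/400) + (0.052 − 0.038 + 0.34²/2)·1 = 0.1178 + 0.0718 = 0.1896
d₁ = 0.1896 / 0.3400 = 0.5576 ⇒ 0.56
d₂ = d₁ − σ√T = 0.5576 − 0.3400 = 0.2176 ⇒ 0.22
exp(−qT) = exp(−0.038·1) = 0.9627;  exp(−rT) = exp(−0.052·1) = 0.9493
N(−d₂) = N(-0.22) = 0.4129;  N(−d₁) = N(-0.56) = 0.2877
P = 400·0.9493·0.4129 − 450·0.9627·0.2877 = 156.7864 − 124.6360 = 32.1504

$32.15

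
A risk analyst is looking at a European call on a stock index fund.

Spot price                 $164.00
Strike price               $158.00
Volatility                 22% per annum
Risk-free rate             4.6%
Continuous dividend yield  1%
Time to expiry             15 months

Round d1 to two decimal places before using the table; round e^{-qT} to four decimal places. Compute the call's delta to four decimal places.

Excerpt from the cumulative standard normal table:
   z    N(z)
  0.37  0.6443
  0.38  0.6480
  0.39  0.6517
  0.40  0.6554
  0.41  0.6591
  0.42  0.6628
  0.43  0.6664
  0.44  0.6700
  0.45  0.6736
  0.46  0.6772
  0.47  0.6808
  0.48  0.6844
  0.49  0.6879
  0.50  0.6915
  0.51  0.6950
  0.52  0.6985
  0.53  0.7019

T = 1.25;  σ√T = 0.2460
ln(S/K) + (r − q + σ²/2)T = ln(164/158) + (0.046 − 0.01 + 0.22²/2)·1.25 = 0.0373 + 0.0752 = 0.1125
d₁ = 0.1125 / 0.2460 = 0.4575 → 0.46
N(d₁) = N(0.46) = 0.6772
Δ_call = e^(−qT)·N(d₁) = 0.9876·0.6772 = 0.6688

0.6688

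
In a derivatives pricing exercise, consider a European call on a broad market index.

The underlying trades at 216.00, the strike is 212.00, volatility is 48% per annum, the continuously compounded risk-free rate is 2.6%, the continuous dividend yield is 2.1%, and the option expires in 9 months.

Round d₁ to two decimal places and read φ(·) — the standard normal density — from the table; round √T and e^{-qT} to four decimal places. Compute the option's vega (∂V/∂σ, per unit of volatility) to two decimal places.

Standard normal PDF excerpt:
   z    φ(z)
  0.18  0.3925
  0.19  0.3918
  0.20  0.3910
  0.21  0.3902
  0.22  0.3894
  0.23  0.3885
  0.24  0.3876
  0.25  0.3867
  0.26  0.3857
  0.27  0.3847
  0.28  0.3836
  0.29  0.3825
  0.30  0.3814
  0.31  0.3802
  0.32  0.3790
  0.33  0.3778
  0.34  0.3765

σ√T = 0.48 × 0.8660 = 0.4157
ln(S/K) + (r − q + σ²/2)T = ln(216/212) + (0.026 − 0.021 + 0.48²/2)·0.75 = 0.0187 + 0.0902 = 0.1088
d₁ = 0.1088 / 0.4157 = 0.2618 ≈ 0.26
√T = √0.75 = 0.8660
φ(d₁) = φ(0.26) = 0.3857
exp(−qT) = exp(−0.021·0.75) = 0.9844
vega = S·exp(−qT)·φ(d₁)·√T = 216·0.9844·0.3857·0.8660 = 71.0220

71.02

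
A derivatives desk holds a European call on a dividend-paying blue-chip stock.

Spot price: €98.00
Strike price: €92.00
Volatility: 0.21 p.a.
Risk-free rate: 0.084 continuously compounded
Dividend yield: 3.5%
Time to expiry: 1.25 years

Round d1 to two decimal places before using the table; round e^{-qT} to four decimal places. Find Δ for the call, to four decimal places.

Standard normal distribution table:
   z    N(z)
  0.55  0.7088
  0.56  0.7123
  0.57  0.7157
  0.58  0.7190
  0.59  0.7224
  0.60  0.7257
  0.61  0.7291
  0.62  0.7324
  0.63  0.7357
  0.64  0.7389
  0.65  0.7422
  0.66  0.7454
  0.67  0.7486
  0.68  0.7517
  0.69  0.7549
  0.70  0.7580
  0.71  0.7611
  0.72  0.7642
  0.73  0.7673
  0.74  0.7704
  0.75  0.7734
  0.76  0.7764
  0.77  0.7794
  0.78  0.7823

σ√T = 0.21 × 1.1180 = 0.2348
ln(S/K) + (r − q + σ²/2)T = ln(98/92) + (0.084 − 0.035 + 0.21²/2)·1.25 = 0.0632 + 0.0888 = 0.1520
d₁ = 0.1520 / 0.2348 = 0.6474 which rounds to 0.65
N(d₁) = N(0.65) = 0.7422
Δ_call = exp(−qT)·N(d₁) = 0.9572·0.7422 = 0.7104

0.7104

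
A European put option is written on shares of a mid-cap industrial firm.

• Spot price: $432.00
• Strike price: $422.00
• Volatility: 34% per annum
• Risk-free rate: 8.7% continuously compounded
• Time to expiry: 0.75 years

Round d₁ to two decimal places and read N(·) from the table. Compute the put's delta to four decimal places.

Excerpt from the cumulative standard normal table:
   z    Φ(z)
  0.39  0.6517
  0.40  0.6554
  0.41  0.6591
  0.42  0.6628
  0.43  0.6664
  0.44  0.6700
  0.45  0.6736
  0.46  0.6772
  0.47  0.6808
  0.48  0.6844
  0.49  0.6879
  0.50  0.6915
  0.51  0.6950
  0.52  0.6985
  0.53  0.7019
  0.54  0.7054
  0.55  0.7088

-0.3264

T = 0.75;  σ√T = 0.2944
d₁ = [ln(432/422) + (0.087 + 0.34²/2)·0.75] / 0.2944 = [0.0234 + 0.1086] / 0.2944 = 0.4484 ⇒ 0.45
N(d₁) = N(0.45) = 0.6736
Δ_put = N(d₁) − 1 = 0.6736 − 1 = -0.3264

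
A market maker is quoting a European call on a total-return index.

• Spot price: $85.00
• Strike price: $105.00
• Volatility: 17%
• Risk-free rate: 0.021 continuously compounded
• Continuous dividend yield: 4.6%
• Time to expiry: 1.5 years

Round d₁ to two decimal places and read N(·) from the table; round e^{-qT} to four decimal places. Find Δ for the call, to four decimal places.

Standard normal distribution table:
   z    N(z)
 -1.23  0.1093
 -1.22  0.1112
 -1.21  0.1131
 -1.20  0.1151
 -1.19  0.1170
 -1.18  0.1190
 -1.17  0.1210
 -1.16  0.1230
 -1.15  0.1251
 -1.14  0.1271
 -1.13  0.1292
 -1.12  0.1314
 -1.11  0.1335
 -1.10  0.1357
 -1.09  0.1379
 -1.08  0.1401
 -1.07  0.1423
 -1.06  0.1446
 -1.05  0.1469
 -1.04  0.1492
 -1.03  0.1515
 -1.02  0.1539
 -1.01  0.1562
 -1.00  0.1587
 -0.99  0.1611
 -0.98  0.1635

0.1287

T = 1.5;  σ√T = 0.2082
d₁ = [ln(85/105) + (0.021 − 0.046 + ½·0.17²)·1.5] / (σ√T) = (-0.2113 − 0.0158) / 0.2082 = -1.0909 ⇒ -1.09
N(d₁) = N(-1.09) = 0.1379
Δ_call = e^(−qT)·N(d₁) = 0.9333·0.1379 = 0.1287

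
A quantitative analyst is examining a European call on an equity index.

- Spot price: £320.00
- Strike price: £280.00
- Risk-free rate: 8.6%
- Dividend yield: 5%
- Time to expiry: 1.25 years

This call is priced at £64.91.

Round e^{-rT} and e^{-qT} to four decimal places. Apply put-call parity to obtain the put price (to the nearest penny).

£15.77

exp(−qT) = exp(−0.05·1.25) = 0.9394;  exp(−rT) = exp(−0.086·1.25) = 0.8981
Put-call parity: C − P = S·e^(−qT) − K·e^(−rT) = 320·0.9394 − 280·0.8981 = 300.6080 − 251.4680 = 49.1400
P = C − (C − P) = 64.91 − (49.1400) = 15.7700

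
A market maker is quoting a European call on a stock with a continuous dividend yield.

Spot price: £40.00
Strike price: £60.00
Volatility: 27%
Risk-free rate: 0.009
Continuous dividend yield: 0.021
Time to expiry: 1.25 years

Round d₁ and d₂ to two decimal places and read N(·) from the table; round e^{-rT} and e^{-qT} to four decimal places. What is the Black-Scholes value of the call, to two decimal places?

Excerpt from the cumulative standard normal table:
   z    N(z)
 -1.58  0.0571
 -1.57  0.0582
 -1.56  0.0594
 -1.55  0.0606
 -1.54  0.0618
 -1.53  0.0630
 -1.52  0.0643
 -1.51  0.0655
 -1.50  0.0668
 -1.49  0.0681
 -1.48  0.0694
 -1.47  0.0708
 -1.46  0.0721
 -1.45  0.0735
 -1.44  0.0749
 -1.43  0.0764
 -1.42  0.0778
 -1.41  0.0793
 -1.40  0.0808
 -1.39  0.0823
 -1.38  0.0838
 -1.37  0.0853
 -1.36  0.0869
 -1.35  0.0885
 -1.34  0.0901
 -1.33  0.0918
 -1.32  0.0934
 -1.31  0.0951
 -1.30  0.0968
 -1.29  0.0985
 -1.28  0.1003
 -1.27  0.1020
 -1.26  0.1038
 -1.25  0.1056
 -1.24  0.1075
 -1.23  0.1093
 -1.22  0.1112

£0.52

σ√T = 0.27 × 1.1180 = 0.3019
ln(S/K) + (r − q + σ²/2)T = ln(40/60) + (0.009 − 0.021 + 0.27²/2)·1.25 = -0.4055 + 0.0306 = -0.3749
d₁ = -0.3749 / 0.3019 = -1.2419 → -1.24
d₂ = d₁ − σ√T = -1.2419 − 0.3019 = -1.5438 → -1.54
exp(−qT) = exp(−0.021·1.25) = 0.9741;  exp(−rT) = exp(−0.009·1.25) = 0.9888
C = 40·0.9741·N(-1.24) − 60·0.9888·N(-1.54) = 40·0.9741·0.1075 − 60·0.9888·0.0618 = 4.1886 − 3.6665 = 0.5222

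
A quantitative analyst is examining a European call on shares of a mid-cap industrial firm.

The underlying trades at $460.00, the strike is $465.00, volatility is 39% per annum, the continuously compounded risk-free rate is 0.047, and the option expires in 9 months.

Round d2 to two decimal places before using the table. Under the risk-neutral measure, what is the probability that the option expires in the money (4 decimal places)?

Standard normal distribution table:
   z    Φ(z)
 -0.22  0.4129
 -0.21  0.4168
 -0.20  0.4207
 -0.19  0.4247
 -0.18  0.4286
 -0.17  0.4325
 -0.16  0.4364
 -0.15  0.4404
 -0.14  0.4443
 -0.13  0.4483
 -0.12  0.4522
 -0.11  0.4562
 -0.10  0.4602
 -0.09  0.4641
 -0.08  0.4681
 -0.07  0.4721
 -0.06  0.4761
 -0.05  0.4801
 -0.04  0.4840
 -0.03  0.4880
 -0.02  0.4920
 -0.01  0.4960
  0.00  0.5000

σ√T = 0.39·√0.75 = 0.3377
d₁ = [ln(460/465) + (0.047 + 0.39²/2)·0.75] / 0.3377 = [-0.0108 + 0.0923] / 0.3377 = 0.2412 → 0.24
d₂ = d₁ − σ√T = 0.2412 − 0.3377 = -0.0965 → -0.10
Risk-neutral Pr[S_T > K] = N(d₂) = N(-0.10) = 0.4602

0.4602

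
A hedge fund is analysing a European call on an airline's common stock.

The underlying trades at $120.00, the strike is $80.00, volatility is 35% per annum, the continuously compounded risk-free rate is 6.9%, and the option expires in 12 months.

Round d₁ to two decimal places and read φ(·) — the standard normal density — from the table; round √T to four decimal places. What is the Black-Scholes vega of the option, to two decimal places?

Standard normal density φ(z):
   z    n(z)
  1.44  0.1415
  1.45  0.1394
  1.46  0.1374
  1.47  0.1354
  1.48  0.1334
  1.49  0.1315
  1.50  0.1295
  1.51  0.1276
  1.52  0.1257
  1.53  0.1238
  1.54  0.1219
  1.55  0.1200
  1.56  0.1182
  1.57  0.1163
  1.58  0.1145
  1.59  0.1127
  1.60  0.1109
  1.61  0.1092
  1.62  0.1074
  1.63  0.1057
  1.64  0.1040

14.86

σ√T = 0.35·√1 = 0.3500
d₁ = [ln(120/80) + (0.069 + ½·0.35²)·1] / (σ√T) = (0.4055 + 0.1303) / 0.3500 = 1.5306 ≈ 1.53
√T = √1 = 1.0000
φ(d₁) = φ(1.53) = 0.1238
vega = S·φ(d₁)·√T = 120·0.1238·1.0000 = 14.8560
(The put has the same vega.)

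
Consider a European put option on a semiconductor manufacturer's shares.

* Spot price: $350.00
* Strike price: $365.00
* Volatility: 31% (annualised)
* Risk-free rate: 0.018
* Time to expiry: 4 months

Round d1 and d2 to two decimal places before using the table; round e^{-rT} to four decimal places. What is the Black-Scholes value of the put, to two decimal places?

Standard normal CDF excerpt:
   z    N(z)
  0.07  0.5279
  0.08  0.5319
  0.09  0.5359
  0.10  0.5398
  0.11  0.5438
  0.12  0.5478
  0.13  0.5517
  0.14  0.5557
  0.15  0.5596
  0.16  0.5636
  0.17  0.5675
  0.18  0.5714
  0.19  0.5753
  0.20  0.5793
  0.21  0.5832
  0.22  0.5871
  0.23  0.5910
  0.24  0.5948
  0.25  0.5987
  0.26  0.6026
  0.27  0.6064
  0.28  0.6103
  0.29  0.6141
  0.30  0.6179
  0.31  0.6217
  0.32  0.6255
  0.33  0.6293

σ√T = 0.31 × 0.5774 = 0.1790
d₁ = [ln(350/365) + (0.018 + 0.31²/2)·0.3333] / 0.1790 = [-0.0420 + 0.0220] / 0.1790 = -0.1115 ≈ -0.11
d₂ = d₁ − σ√T = -0.1115 − 0.1790 = -0.2904 ≈ -0.29
e^(−rT) = e^(−0.018·0.3333) = 0.9940
N(−d₂) = N(0.29) = 0.6141;  N(−d₁) = N(0.11) = 0.5438
P = 365·0.9940·0.6141 − 350·0.5438 = 222.8016 − 190.3300 = 32.4716

$32.47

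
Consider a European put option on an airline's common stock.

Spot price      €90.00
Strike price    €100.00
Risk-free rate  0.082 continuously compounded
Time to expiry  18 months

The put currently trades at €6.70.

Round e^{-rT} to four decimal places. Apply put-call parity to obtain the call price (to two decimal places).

€8.27

exp(−rT) = exp(−0.082·1.5) = 0.8843
Put-call parity: C − P = S − K·e^(−rT) = 90 − 100·0.8843 = 90 − 88.4300 = 1.5700
C = P + (C − P) = 6.70 + (1.5700) = 8.2700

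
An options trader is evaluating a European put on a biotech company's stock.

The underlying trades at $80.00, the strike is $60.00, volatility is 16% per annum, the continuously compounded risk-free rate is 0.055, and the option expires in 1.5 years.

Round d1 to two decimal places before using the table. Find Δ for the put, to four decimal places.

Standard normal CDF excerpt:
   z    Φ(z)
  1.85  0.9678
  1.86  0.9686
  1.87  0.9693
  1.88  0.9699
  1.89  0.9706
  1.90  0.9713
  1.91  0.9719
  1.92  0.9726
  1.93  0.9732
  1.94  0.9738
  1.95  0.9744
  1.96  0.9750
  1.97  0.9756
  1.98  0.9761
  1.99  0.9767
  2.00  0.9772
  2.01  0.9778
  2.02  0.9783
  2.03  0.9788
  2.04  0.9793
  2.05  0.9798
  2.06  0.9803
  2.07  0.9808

-0.0233

σ√T = 0.16 × 1.2247 = 0.1960
ln(S/K) + (r + σ²/2)T = ln(80/60) + (0.055 + 0.16²/2)·1.5 = 0.2877 + 0.1017 = 0.3894
d₁ = 0.3894 / 0.1960 = 1.9871 which rounds to 1.99
N(d₁) = N(1.99) = 0.9767
Δ_put = N(d₁) − 1 = 0.9767 − 1 = -0.0233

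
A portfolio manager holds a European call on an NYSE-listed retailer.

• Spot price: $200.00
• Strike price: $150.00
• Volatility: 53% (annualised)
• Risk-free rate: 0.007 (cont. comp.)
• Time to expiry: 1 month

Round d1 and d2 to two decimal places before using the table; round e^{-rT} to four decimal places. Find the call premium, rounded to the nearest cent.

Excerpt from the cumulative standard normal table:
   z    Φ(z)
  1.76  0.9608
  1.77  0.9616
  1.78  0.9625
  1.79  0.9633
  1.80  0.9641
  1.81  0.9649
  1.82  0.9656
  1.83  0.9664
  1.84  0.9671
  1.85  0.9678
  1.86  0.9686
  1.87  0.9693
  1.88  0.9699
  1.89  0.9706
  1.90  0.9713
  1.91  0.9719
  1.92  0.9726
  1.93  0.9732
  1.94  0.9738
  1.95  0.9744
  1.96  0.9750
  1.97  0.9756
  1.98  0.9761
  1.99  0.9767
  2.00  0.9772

$50.35

σ√T = 0.53 × 0.2887 = 0.1530
d₁ = [ln(200/150) + (0.007 + 0.53²/2)·0.08333] / 0.1530 = [0.2877 + 0.0123] / 0.1530 = 1.9606 ⇒ 1.96
d₂ = d₁ − σ√T = 1.9606 − 0.1530 = 1.8076 ⇒ 1.81
e^(−rT) = e^(−0.007·0.08333) = 0.9994
N(d₁) = N(1.96) = 0.9750;  N(d₂) = N(1.81) = 0.9649
C = 200·0.9750 − 150·0.9994·0.9649 = 195.0000 − 144.6482 = 50.3518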